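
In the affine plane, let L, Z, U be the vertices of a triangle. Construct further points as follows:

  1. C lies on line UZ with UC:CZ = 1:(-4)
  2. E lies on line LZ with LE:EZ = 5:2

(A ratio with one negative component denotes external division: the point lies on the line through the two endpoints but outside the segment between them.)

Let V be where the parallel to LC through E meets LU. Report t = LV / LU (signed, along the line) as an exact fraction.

Set L = (0, 0), Z = (1, 0), U = (0, 1); any affine frame gives the same invariant.
1. C lies on line UZ with UC:CZ = 1:(-4) ⇒ C = (-1/3, 4/3)
2. E lies on line LZ with LE:EZ = 5:2 ⇒ E = (5/7, 0)
through E parallel to LC: direction (-1/3, 4/3); meets LU at V = (0, 20/7)
V = L + t·(U−L) with t = 20/7

t = 20/7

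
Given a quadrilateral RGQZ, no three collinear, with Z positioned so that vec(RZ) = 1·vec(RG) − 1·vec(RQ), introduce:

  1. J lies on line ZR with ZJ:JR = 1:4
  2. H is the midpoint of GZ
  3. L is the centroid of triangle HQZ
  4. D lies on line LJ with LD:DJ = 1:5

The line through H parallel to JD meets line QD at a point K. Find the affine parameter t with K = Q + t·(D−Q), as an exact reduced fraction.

Choose coordinates R = (0, 0), G = (1, 0), Q = (0, 1), Z = (1, -1).
1. J lies on line ZR with ZJ:JR = 1:4 ⇒ J = (4/5, -4/5)
2. H is the midpoint of GZ ⇒ H = (1, -1/2)
3. L is the centroid of triangle HQZ ⇒ L = (2/3, -1/6)
4. D lies on line LJ with LD:DJ = 1:5 ⇒ D = (31/45, -49/180)
through H parallel to JD: direction (-1/9, 19/36); meets QD at K = (403/360, -1537/1440)
K = Q + t·(D−Q) with t = 13/8

t = 13/8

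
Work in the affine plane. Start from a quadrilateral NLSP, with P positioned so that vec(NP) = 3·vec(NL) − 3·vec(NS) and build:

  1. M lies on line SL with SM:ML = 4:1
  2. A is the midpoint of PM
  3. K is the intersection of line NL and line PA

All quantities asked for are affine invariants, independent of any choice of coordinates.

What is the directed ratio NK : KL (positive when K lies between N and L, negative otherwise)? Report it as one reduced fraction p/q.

Work in coordinates with N = (0, 0), L = (1, 0), S = (0, 1), P = (3, -3).
1. M lies on line SL with SM:ML = 4:1 ⇒ M = (4/5, 1/5)
2. A is the midpoint of PM ⇒ A = (19/10, -7/5)
3. K is the intersection of line NL and line PA ⇒ K = (15/16, 0)
K = N + t·(L−N) with t = 15/16, so NK:KL = t:(1−t) = 15/16:1/16

NK:KL = 15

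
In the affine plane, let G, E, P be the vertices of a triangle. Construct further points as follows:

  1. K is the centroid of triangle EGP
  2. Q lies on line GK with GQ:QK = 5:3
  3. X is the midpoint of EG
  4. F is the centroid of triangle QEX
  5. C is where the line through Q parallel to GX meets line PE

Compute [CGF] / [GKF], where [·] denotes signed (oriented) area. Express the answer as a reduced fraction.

[CGF]:[GKF] = -55/144

Set G = (0, 0), E = (1, 0), P = (0, 1); any affine frame gives the same invariant.
1. K is the centroid of triangle EGP ⇒ K = (1/3, 1/3)
2. Q lies on line GK with GQ:QK = 5:3 ⇒ Q = (5/24, 5/24)
3. X is the midpoint of EG ⇒ X = (1/2, 0)
4. F is the centroid of triangle QEX ⇒ F = (41/72, 5/72)
5. C is where the line through Q parallel to GX meets line PE ⇒ C = (19/24, 5/24)
2·[CGF] = 55/864, 2·[GKF] = -1/6
[CGF]:[GKF] = 55/864:-1/6 = -55/144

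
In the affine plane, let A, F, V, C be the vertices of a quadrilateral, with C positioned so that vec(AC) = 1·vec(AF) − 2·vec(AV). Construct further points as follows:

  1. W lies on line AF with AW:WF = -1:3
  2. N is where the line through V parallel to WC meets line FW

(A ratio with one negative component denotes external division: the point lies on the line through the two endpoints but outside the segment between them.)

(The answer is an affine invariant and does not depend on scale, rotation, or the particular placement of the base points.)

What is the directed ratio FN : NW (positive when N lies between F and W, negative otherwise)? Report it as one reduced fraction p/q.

Assign A = (0, 0), F = (1, 0), V = (0, 1), C = (1, -2) — the answer is frame-independent, so this choice is without loss of generality.
1. W lies on line AF with AW:WF = -1:3 ⇒ W = (-1/2, 0)
2. N is where the line through V parallel to WC meets line FW ⇒ N = (3/4, 0)
N = F + t·(W−F) with t = 1/6, so FN:NW = t:(1−t) = 1/6:5/6

FN:NW = 1/5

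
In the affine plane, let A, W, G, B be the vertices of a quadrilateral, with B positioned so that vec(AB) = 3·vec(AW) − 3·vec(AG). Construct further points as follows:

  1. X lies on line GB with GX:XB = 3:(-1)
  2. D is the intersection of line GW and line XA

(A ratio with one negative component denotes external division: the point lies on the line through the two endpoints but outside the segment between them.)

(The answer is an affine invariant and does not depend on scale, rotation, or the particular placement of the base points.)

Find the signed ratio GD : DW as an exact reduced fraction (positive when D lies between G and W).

Assign A = (0, 0), W = (1, 0), G = (0, 1), B = (3, -3) — the answer is frame-independent, so this choice is without loss of generality.
1. X lies on line GB with GX:XB = 3:(-1) ⇒ X = (9/2, -5)
2. D is the intersection of line GW and line XA ⇒ D = (-9, 10)
D = G + t·(W−G) with t = -9, so GD:DW = t:(1−t) = -9:10

GD:DW = -9/10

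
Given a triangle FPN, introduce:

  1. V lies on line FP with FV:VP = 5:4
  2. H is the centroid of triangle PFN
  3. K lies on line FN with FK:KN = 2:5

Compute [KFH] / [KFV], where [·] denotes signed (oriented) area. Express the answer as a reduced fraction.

[KFH]:[KFV] = 3/5

Work in coordinates with F = (0, 0), P = (1, 0), N = (0, 1).
1. V lies on line FP with FV:VP = 5:4 ⇒ V = (5/9, 0)
2. H is the centroid of triangle PFN ⇒ H = (1/3, 1/3)
3. K lies on line FN with FK:KN = 2:5 ⇒ K = (0, 2/7)
2·[KFH] = 2/21, 2·[KFV] = 10/63
[KFH]:[KFV] = 2/21:10/63 = 3/5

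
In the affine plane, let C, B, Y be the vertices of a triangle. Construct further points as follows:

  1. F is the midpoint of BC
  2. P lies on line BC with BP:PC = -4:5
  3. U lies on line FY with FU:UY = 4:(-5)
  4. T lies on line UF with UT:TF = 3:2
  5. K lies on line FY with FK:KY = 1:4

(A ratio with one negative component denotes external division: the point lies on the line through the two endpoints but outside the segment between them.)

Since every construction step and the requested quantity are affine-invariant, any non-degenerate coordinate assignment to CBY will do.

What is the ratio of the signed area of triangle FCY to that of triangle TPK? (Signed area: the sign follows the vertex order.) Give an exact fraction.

Set C = (0, 0), B = (1, 0), Y = (0, 1); any affine frame gives the same invariant.
1. F is the midpoint of BC ⇒ F = (1/2, 0)
2. P lies on line BC with BP:PC = -4:5 ⇒ P = (5, 0)
3. U lies on line FY with FU:UY = 4:(-5) ⇒ U = (5/2, -4)
4. T lies on line UF with UT:TF = 3:2 ⇒ T = (13/10, -8/5)
5. K lies on line FY with FK:KY = 1:4 ⇒ K = (2/5, 1/5)
2·[FCY] = -1/2, 2·[TPK] = 81/10
[FCY]:[TPK] = -1/2:81/10 = -5/81

[FCY]:[TPK] = -5/81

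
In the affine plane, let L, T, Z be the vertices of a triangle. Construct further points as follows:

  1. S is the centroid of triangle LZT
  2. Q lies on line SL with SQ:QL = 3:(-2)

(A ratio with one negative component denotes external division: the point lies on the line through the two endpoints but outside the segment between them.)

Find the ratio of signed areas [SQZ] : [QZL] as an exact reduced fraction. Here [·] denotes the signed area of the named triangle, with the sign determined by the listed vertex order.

[SQZ]:[QZL] = 3/2

Set L = (0, 0), T = (1, 0), Z = (0, 1); any affine frame gives the same invariant.
1. S is the centroid of triangle LZT ⇒ S = (1/3, 1/3)
2. Q lies on line SL with SQ:QL = 3:(-2) ⇒ Q = (-2/3, -2/3)
2·[SQZ] = -1, 2·[QZL] = -2/3
[SQZ]:[QZL] = -1:-2/3 = 3/2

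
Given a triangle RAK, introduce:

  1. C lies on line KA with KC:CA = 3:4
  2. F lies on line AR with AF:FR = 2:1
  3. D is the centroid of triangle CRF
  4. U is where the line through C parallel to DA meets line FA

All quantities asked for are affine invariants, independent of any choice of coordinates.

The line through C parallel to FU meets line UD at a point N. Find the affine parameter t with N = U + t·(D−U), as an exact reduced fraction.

t = 3

Set R = (0, 0), A = (1, 0), K = (0, 1); any affine frame gives the same invariant.
1. C lies on line KA with KC:CA = 3:4 ⇒ C = (3/7, 4/7)
2. F lies on line AR with AF:FR = 2:1 ⇒ F = (1/3, 0)
3. D is the centroid of triangle CRF ⇒ D = (16/63, 4/21)
4. U is where the line through C parallel to DA meets line FA ⇒ U = (8/3, 0)
through C parallel to FU: direction (7/3, 0); meets UD at N = (-32/7, 4/7)
N = U + t·(D−U) with t = 3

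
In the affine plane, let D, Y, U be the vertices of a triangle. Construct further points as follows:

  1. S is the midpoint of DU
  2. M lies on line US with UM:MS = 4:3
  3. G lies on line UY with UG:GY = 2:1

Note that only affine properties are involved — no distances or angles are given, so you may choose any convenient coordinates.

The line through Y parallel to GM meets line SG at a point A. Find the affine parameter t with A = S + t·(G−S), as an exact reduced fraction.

Choose coordinates D = (0, 0), Y = (1, 0), U = (0, 1).
1. S is the midpoint of DU ⇒ S = (0, 1/2)
2. M lies on line US with UM:MS = 4:3 ⇒ M = (0, 5/7)
3. G lies on line UY with UG:GY = 2:1 ⇒ G = (2/3, 1/3)
through Y parallel to GM: direction (-2/3, 8/21); meets SG at A = (2/9, 4/9)
A = S + t·(G−S) with t = 1/3

t = 1/3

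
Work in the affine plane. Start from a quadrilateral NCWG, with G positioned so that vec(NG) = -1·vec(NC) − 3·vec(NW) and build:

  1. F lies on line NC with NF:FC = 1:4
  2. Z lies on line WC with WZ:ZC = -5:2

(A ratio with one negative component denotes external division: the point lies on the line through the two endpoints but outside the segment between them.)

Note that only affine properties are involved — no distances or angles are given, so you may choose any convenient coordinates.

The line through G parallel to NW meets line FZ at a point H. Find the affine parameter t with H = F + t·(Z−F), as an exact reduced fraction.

Set N = (0, 0), C = (1, 0), W = (0, 1), G = (-1, -3); any affine frame gives the same invariant.
1. F lies on line NC with NF:FC = 1:4 ⇒ F = (1/5, 0)
2. Z lies on line WC with WZ:ZC = -5:2 ⇒ Z = (5/3, -2/3)
through G parallel to NW: direction (0, 1); meets FZ at H = (-1, 6/11)
H = F + t·(Z−F) with t = -9/11

t = -9/11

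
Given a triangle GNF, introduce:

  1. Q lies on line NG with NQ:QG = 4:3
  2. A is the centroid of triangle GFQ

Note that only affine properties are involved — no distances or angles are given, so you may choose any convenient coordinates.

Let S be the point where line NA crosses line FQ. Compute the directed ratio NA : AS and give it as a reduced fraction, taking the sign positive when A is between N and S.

Set G = (0, 0), N = (1, 0), F = (0, 1); any affine frame gives the same invariant.
1. Q lies on line NG with NQ:QG = 4:3 ⇒ Q = (3/7, 0)
2. A is the centroid of triangle GFQ ⇒ A = (1/7, 1/3)
line NA meets FQ at S = (11/35, 4/15)
A = N + t·(S−N) with t = 5/4, so NA:AS = 5/4:-1/4

NA:AS = -5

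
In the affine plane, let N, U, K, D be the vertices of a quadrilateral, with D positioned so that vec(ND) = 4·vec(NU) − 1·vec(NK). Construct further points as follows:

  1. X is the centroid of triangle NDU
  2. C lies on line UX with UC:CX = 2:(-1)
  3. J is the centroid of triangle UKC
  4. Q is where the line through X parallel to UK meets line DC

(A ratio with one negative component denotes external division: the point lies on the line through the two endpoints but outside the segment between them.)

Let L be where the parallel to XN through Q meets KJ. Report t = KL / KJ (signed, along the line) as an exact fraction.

t = 9/5

Assign N = (0, 0), U = (1, 0), K = (0, 1), D = (4, -1) — the answer is frame-independent, so this choice is without loss of generality.
1. X is the centroid of triangle NDU ⇒ X = (5/3, -1/3)
2. C lies on line UX with UC:CX = 2:(-1) ⇒ C = (7/3, -2/3)
3. J is the centroid of triangle UKC ⇒ J = (10/9, 1/9)
4. Q is where the line through X parallel to UK meets line DC ⇒ Q = (23/12, -7/12)
through Q parallel to XN: direction (-5/3, 1/3); meets KJ at L = (2, -3/5)
L = K + t·(J−K) with t = 9/5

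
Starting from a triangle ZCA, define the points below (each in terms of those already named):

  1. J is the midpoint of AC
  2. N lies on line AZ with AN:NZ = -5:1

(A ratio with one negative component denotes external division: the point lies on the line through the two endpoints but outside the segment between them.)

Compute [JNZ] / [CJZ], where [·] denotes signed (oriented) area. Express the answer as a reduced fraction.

[JNZ]:[CJZ] = -1/4

Work in coordinates with Z = (0, 0), C = (1, 0), A = (0, 1).
1. J is the midpoint of AC ⇒ J = (1/2, 1/2)
2. N lies on line AZ with AN:NZ = -5:1 ⇒ N = (0, -1/4)
2·[JNZ] = -1/8, 2·[CJZ] = 1/2
[JNZ]:[CJZ] = -1/8:1/2 = -1/4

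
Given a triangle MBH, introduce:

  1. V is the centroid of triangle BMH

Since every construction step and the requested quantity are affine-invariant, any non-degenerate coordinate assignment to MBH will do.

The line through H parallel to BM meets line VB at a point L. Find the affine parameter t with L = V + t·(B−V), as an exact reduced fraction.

Work in coordinates with M = (0, 0), B = (1, 0), H = (0, 1).
1. V is the centroid of triangle BMH ⇒ V = (1/3, 1/3)
through H parallel to BM: direction (-1, 0); meets VB at L = (-1, 1)
L = V + t·(B−V) with t = -2

t = -2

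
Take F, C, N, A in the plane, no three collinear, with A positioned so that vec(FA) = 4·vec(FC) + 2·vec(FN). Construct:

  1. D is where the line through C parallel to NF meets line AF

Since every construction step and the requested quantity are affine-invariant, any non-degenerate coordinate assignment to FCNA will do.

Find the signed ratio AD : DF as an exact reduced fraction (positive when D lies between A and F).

Assign F = (0, 0), C = (1, 0), N = (0, 1), A = (4, 2) — the answer is frame-independent, so this choice is without loss of generality.
1. D is where the line through C parallel to NF meets line AF ⇒ D = (1, 1/2)
D = A + t·(F−A) with t = 3/4, so AD:DF = t:(1−t) = 3/4:1/4

AD:DF = 3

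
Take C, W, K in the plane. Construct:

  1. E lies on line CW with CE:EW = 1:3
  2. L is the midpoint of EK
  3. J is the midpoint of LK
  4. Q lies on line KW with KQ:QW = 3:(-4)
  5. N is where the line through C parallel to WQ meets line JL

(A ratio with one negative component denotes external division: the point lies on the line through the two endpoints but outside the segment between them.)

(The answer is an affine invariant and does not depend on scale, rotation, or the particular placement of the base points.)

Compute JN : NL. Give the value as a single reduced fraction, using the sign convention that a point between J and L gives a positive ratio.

JN:NL = -13/10

Work in coordinates with C = (0, 0), W = (1, 0), K = (0, 1).
1. E lies on line CW with CE:EW = 1:3 ⇒ E = (1/4, 0)
2. L is the midpoint of EK ⇒ L = (1/8, 1/2)
3. J is the midpoint of LK ⇒ J = (1/16, 3/4)
4. Q lies on line KW with KQ:QW = 3:(-4) ⇒ Q = (-3, 4)
5. N is where the line through C parallel to WQ meets line JL ⇒ N = (1/3, -1/3)
N = J + t·(L−J) with t = 13/3, so JN:NL = t:(1−t) = 13/3:-10/3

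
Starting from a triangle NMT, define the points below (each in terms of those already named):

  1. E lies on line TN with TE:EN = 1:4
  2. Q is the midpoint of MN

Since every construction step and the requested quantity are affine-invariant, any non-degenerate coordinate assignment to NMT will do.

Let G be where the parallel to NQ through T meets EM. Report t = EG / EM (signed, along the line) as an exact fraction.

t = -1/4

Assign N = (0, 0), M = (1, 0), T = (0, 1) — the answer is frame-independent, so this choice is without loss of generality.
1. E lies on line TN with TE:EN = 1:4 ⇒ E = (0, 4/5)
2. Q is the midpoint of MN ⇒ Q = (1/2, 0)
through T parallel to NQ: direction (1/2, 0); meets EM at G = (-1/4, 1)
G = E + t·(M−E) with t = -1/4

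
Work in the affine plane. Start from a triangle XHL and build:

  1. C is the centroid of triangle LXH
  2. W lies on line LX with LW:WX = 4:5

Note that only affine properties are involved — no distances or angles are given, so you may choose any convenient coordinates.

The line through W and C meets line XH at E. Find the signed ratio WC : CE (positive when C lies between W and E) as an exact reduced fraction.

Work in coordinates with X = (0, 0), H = (1, 0), L = (0, 1).
1. C is the centroid of triangle LXH ⇒ C = (1/3, 1/3)
2. W lies on line LX with LW:WX = 4:5 ⇒ W = (0, 5/9)
line WC meets XH at E = (5/6, 0)
C = W + t·(E−W) with t = 2/5, so WC:CE = 2/5:3/5

WC:CE = 2/3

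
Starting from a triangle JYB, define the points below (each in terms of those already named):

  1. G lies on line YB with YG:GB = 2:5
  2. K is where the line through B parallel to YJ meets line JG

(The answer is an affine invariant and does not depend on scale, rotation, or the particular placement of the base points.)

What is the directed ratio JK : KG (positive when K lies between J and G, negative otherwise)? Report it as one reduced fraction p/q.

Set J = (0, 0), Y = (1, 0), B = (0, 1); any affine frame gives the same invariant.
1. G lies on line YB with YG:GB = 2:5 ⇒ G = (5/7, 2/7)
2. K is where the line through B parallel to YJ meets line JG ⇒ K = (5/2, 1)
K = J + t·(G−J) with t = 7/2, so JK:KG = t:(1−t) = 7/2:-5/2

JK:KG = -7/5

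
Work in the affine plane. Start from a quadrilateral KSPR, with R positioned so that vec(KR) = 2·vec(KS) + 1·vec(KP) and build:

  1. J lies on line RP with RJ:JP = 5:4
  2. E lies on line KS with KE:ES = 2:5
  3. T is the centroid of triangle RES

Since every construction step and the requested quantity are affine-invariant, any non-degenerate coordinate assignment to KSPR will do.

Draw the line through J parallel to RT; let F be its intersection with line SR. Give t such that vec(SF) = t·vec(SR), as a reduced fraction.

Assign K = (0, 0), S = (1, 0), P = (0, 1), R = (2, 1) — the answer is frame-independent, so this choice is without loss of generality.
1. J lies on line RP with RJ:JP = 5:4 ⇒ J = (8/9, 1)
2. E lies on line KS with KE:ES = 2:5 ⇒ E = (2/7, 0)
3. T is the centroid of triangle RES ⇒ T = (23/21, 1/3)
through J parallel to RT: direction (-19/21, -2/3); meets SR at F = (46/9, 37/9)
F = S + t·(R−S) with t = 37/9

t = 37/9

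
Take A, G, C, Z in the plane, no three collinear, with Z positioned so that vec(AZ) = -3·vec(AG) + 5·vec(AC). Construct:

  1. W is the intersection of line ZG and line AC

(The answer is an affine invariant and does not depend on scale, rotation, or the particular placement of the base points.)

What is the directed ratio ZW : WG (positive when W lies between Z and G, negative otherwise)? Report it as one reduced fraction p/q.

ZW:WG = 3

Choose coordinates A = (0, 0), G = (1, 0), C = (0, 1), Z = (-3, 5).
1. W is the intersection of line ZG and line AC ⇒ W = (0, 5/4)
W = Z + t·(G−Z) with t = 3/4, so ZW:WG = t:(1−t) = 3/4:1/4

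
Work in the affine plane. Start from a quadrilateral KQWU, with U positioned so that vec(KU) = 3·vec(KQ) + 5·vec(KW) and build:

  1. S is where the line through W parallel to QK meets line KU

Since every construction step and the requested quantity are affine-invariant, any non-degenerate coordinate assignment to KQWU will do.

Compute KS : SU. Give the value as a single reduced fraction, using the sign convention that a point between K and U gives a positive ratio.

KS:SU = 1/4

Assign K = (0, 0), Q = (1, 0), W = (0, 1), U = (3, 5) — the answer is frame-independent, so this choice is without loss of generality.
1. S is where the line through W parallel to QK meets line KU ⇒ S = (3/5, 1)
S = K + t·(U−K) with t = 1/5, so KS:SU = t:(1−t) = 1/5:4/5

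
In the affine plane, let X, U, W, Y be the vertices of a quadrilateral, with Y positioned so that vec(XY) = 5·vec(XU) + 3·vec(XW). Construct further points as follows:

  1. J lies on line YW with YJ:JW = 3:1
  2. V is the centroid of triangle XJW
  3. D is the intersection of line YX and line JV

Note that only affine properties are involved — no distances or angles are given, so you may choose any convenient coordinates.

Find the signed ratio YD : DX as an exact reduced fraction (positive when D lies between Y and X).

YD:DX = -3

Set X = (0, 0), U = (1, 0), W = (0, 1), Y = (5, 3); any affine frame gives the same invariant.
1. J lies on line YW with YJ:JW = 3:1 ⇒ J = (5/4, 3/2)
2. V is the centroid of triangle XJW ⇒ V = (5/12, 5/6)
3. D is the intersection of line YX and line JV ⇒ D = (-5/2, -3/2)
D = Y + t·(X−Y) with t = 3/2, so YD:DX = t:(1−t) = 3/2:-1/2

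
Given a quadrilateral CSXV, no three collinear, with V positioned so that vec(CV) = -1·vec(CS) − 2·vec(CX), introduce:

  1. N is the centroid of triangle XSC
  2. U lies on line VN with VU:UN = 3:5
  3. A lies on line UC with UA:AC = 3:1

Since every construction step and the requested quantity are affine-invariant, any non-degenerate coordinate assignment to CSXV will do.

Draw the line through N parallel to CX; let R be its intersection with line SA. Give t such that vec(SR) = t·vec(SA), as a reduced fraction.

Assign C = (0, 0), S = (1, 0), X = (0, 1), V = (-1, -2) — the answer is frame-independent, so this choice is without loss of generality.
1. N is the centroid of triangle XSC ⇒ N = (1/3, 1/3)
2. U lies on line VN with VU:UN = 3:5 ⇒ U = (-1/2, -9/8)
3. A lies on line UC with UA:AC = 3:1 ⇒ A = (-1/8, -9/32)
through N parallel to CX: direction (0, 1); meets SA at R = (1/3, -1/6)
R = S + t·(A−S) with t = 16/27

t = 16/27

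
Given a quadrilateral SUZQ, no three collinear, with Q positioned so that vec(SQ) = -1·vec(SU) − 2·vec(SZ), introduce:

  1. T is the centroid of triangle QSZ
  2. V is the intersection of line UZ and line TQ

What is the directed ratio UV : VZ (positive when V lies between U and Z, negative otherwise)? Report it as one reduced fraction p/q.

UV:VZ = 6

Choose coordinates S = (0, 0), U = (1, 0), Z = (0, 1), Q = (-1, -2).
1. T is the centroid of triangle QSZ ⇒ T = (-1/3, -1/3)
2. V is the intersection of line UZ and line TQ ⇒ V = (1/7, 6/7)
V = U + t·(Z−U) with t = 6/7, so UV:VZ = t:(1−t) = 6/7:1/7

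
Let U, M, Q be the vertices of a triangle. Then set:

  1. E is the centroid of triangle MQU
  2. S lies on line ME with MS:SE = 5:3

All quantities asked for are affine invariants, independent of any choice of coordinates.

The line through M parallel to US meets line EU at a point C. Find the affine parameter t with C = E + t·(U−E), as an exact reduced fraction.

t = 8/3

Set U = (0, 0), M = (1, 0), Q = (0, 1); any affine frame gives the same invariant.
1. E is the centroid of triangle MQU ⇒ E = (1/3, 1/3)
2. S lies on line ME with MS:SE = 5:3 ⇒ S = (7/12, 5/24)
through M parallel to US: direction (7/12, 5/24); meets EU at C = (-5/9, -5/9)
C = E + t·(U−E) with t = 8/3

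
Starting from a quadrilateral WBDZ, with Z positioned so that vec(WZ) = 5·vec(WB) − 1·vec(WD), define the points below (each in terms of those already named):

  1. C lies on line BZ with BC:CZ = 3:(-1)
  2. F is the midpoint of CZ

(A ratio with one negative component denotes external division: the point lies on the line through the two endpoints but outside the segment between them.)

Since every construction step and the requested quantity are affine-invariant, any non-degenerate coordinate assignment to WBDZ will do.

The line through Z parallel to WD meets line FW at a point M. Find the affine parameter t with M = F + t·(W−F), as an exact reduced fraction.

Choose coordinates W = (0, 0), B = (1, 0), D = (0, 1), Z = (5, -1).
1. C lies on line BZ with BC:CZ = 3:(-1) ⇒ C = (7, -3/2)
2. F is the midpoint of CZ ⇒ F = (6, -5/4)
through Z parallel to WD: direction (0, 1); meets FW at M = (5, -25/24)
M = F + t·(W−F) with t = 1/6

t = 1/6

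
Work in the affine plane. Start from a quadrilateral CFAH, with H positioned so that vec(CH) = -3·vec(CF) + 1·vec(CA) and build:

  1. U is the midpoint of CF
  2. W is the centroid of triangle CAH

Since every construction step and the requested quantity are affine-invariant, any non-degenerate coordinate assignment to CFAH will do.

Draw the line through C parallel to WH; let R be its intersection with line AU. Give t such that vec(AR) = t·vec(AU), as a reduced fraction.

t = 12/11

Choose coordinates C = (0, 0), F = (1, 0), A = (0, 1), H = (-3, 1).
1. U is the midpoint of CF ⇒ U = (1/2, 0)
2. W is the centroid of triangle CAH ⇒ W = (-1, 2/3)
through C parallel to WH: direction (-2, 1/3); meets AU at R = (6/11, -1/11)
R = A + t·(U−A) with t = 12/11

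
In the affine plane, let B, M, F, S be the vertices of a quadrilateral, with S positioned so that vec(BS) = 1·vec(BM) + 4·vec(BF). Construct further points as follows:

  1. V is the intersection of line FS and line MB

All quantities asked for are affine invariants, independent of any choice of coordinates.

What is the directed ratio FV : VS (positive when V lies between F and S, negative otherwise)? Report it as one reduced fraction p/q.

FV:VS = -1/4

Set B = (0, 0), M = (1, 0), F = (0, 1), S = (1, 4); any affine frame gives the same invariant.
1. V is the intersection of line FS and line MB ⇒ V = (-1/3, 0)
V = F + t·(S−F) with t = -1/3, so FV:VS = t:(1−t) = -1/3:4/3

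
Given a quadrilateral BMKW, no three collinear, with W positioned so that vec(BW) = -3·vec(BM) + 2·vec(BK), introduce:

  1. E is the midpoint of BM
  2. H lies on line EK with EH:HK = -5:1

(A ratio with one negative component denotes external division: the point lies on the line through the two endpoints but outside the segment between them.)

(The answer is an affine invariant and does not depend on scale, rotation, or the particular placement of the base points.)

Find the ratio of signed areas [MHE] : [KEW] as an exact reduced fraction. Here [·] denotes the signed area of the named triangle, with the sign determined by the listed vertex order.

[MHE]:[KEW] = -1/4

Choose coordinates B = (0, 0), M = (1, 0), K = (0, 1), W = (-3, 2).
1. E is the midpoint of BM ⇒ E = (1/2, 0)
2. H lies on line EK with EH:HK = -5:1 ⇒ H = (-1/8, 5/4)
2·[MHE] = 5/8, 2·[KEW] = -5/2
[MHE]:[KEW] = 5/8:-5/2 = -1/4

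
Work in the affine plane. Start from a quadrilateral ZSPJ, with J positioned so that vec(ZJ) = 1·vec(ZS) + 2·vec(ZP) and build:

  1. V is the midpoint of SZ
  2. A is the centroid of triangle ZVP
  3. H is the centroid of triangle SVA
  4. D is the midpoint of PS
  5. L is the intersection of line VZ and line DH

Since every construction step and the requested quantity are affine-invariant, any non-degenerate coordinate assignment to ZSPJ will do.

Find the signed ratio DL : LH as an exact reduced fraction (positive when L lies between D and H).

DL:LH = -9/2

Assign Z = (0, 0), S = (1, 0), P = (0, 1), J = (1, 2) — the answer is frame-independent, so this choice is without loss of generality.
1. V is the midpoint of SZ ⇒ V = (1/2, 0)
2. A is the centroid of triangle ZVP ⇒ A = (1/6, 1/3)
3. H is the centroid of triangle SVA ⇒ H = (5/9, 1/9)
4. D is the midpoint of PS ⇒ D = (1/2, 1/2)
5. L is the intersection of line VZ and line DH ⇒ L = (4/7, 0)
L = D + t·(H−D) with t = 9/7, so DL:LH = t:(1−t) = 9/7:-2/7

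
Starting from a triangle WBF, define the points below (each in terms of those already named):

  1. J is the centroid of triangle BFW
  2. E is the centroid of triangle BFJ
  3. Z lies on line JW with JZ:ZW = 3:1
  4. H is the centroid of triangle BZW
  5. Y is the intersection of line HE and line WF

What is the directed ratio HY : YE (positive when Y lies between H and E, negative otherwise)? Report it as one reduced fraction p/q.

HY:YE = -13/16

Choose coordinates W = (0, 0), B = (1, 0), F = (0, 1).
1. J is the centroid of triangle BFW ⇒ J = (1/3, 1/3)
2. E is the centroid of triangle BFJ ⇒ E = (4/9, 4/9)
3. Z lies on line JW with JZ:ZW = 3:1 ⇒ Z = (1/12, 1/12)
4. H is the centroid of triangle BZW ⇒ H = (13/36, 1/36)
5. Y is the intersection of line HE and line WF ⇒ Y = (0, -16/9)
Y = H + t·(E−H) with t = -13/3, so HY:YE = t:(1−t) = -13/3:16/3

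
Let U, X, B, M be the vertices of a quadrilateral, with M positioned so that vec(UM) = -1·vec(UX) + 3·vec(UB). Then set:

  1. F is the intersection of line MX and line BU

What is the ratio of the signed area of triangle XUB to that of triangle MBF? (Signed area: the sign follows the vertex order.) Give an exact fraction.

Set U = (0, 0), X = (1, 0), B = (0, 1), M = (-1, 3); any affine frame gives the same invariant.
1. F is the intersection of line MX and line BU ⇒ F = (0, 3/2)
2·[XUB] = -1, 2·[MBF] = 1/2
[XUB]:[MBF] = -1:1/2 = -2

[XUB]:[MBF] = -2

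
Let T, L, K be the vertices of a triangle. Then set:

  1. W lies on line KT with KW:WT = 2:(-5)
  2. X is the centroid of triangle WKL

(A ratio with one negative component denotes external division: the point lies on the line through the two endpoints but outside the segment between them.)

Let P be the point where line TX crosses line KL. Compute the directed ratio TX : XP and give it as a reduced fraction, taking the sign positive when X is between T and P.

TX:XP = -11/2

Choose coordinates T = (0, 0), L = (1, 0), K = (0, 1).
1. W lies on line KT with KW:WT = 2:(-5) ⇒ W = (0, 5/3)
2. X is the centroid of triangle WKL ⇒ X = (1/3, 8/9)
line TX meets KL at P = (3/11, 8/11)
X = T + t·(P−T) with t = 11/9, so TX:XP = 11/9:-2/9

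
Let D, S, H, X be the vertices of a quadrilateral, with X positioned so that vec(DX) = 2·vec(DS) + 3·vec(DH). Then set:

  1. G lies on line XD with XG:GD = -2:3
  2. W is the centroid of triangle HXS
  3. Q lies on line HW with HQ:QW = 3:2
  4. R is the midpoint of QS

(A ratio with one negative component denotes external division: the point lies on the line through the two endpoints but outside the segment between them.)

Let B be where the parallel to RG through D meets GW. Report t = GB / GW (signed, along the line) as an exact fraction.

Assign D = (0, 0), S = (1, 0), H = (0, 1), X = (2, 3) — the answer is frame-independent, so this choice is without loss of generality.
1. G lies on line XD with XG:GD = -2:3 ⇒ G = (6, 9)
2. W is the centroid of triangle HXS ⇒ W = (1, 4/3)
3. Q lies on line HW with HQ:QW = 3:2 ⇒ Q = (3/5, 6/5)
4. R is the midpoint of QS ⇒ R = (4/5, 3/5)
through D parallel to RG: direction (26/5, 42/5); meets GW at B = (-39/16, -63/16)
B = G + t·(W−G) with t = 27/16

t = 27/16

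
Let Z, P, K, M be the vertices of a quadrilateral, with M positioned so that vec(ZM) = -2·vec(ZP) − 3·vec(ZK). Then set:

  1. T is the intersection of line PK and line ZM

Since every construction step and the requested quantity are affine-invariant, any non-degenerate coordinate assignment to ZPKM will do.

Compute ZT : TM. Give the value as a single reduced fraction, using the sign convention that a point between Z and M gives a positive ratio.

Choose coordinates Z = (0, 0), P = (1, 0), K = (0, 1), M = (-2, -3).
1. T is the intersection of line PK and line ZM ⇒ T = (2/5, 3/5)
T = Z + t·(M−Z) with t = -1/5, so ZT:TM = t:(1−t) = -1/5:6/5

ZT:TM = -1/6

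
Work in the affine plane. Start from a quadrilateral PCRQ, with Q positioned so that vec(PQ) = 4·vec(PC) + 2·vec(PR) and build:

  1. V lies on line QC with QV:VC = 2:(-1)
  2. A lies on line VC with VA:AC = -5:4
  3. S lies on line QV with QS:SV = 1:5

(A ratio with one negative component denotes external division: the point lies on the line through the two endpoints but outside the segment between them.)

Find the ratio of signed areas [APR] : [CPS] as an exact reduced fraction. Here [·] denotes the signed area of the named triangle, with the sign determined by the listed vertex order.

Choose coordinates P = (0, 0), C = (1, 0), R = (0, 1), Q = (4, 2).
1. V lies on line QC with QV:VC = 2:(-1) ⇒ V = (-2, -2)
2. A lies on line VC with VA:AC = -5:4 ⇒ A = (13, 8)
3. S lies on line QV with QS:SV = 1:5 ⇒ S = (3, 4/3)
2·[APR] = -13, 2·[CPS] = -4/3
[APR]:[CPS] = -13:-4/3 = 39/4

[APR]:[CPS] = 39/4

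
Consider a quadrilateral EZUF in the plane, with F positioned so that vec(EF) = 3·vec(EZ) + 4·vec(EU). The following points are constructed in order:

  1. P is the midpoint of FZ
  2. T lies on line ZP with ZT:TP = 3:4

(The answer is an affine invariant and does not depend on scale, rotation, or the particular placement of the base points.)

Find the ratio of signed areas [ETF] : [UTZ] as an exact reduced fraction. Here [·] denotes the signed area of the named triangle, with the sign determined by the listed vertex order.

Work in coordinates with E = (0, 0), Z = (1, 0), U = (0, 1), F = (3, 4).
1. P is the midpoint of FZ ⇒ P = (2, 2)
2. T lies on line ZP with ZT:TP = 3:4 ⇒ T = (10/7, 6/7)
2·[ETF] = 22/7, 2·[UTZ] = -9/7
[ETF]:[UTZ] = 22/7:-9/7 = -22/9

[ETF]:[UTZ] = -22/9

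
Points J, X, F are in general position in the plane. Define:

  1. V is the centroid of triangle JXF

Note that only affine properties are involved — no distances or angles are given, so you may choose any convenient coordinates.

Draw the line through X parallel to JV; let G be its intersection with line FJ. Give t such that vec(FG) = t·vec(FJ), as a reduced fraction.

Set J = (0, 0), X = (1, 0), F = (0, 1); any affine frame gives the same invariant.
1. V is the centroid of triangle JXF ⇒ V = (1/3, 1/3)
through X parallel to JV: direction (1/3, 1/3); meets FJ at G = (0, -1)
G = F + t·(J−F) with t = 2

t = 2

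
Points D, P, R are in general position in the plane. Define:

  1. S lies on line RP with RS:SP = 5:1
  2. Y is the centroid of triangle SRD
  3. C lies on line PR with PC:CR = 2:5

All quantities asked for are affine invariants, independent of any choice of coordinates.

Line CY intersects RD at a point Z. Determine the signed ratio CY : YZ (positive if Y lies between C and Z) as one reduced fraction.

Work in coordinates with D = (0, 0), P = (1, 0), R = (0, 1).
1. S lies on line RP with RS:SP = 5:1 ⇒ S = (5/6, 1/6)
2. Y is the centroid of triangle SRD ⇒ Y = (5/18, 7/18)
3. C lies on line PR with PC:CR = 2:5 ⇒ C = (5/7, 2/7)
line CY meets RD at Z = (0, 5/11)
Y = C + t·(Z−C) with t = 11/18, so CY:YZ = 11/18:7/18

CY:YZ = 11/7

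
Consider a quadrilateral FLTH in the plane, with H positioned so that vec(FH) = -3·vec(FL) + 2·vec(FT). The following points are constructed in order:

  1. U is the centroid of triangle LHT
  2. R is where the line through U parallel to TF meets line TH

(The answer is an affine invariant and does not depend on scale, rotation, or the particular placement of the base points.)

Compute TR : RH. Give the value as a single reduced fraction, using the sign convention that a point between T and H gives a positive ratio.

TR:RH = 2/7

Work in coordinates with F = (0, 0), L = (1, 0), T = (0, 1), H = (-3, 2).
1. U is the centroid of triangle LHT ⇒ U = (-2/3, 1)
2. R is where the line through U parallel to TF meets line TH ⇒ R = (-2/3, 11/9)
R = T + t·(H−T) with t = 2/9, so TR:RH = t:(1−t) = 2/9:7/9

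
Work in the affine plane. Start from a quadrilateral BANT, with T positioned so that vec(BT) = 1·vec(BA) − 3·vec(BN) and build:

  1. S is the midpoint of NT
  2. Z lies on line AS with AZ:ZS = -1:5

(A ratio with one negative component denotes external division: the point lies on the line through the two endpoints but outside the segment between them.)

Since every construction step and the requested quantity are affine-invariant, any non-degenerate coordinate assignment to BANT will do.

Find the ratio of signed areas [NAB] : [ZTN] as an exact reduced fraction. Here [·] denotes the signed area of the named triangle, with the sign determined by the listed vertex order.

Choose coordinates B = (0, 0), A = (1, 0), N = (0, 1), T = (1, -3).
1. S is the midpoint of NT ⇒ S = (1/2, -1)
2. Z lies on line AS with AZ:ZS = -1:5 ⇒ Z = (9/8, 1/4)
2·[NAB] = -1, 2·[ZTN] = -15/4
[NAB]:[ZTN] = -1:-15/4 = 4/15

[NAB]:[ZTN] = 4/15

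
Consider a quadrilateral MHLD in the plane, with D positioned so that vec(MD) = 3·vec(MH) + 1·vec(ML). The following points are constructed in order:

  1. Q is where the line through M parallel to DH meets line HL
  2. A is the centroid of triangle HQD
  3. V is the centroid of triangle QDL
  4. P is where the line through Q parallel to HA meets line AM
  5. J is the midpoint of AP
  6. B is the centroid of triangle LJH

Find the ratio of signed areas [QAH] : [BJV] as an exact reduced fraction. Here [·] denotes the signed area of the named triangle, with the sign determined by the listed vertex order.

[QAH]:[BJV] = -12/7

Choose coordinates M = (0, 0), H = (1, 0), L = (0, 1), D = (3, 1).
1. Q is where the line through M parallel to DH meets line HL ⇒ Q = (2/3, 1/3)
2. A is the centroid of triangle HQD ⇒ A = (14/9, 4/9)
3. V is the centroid of triangle QDL ⇒ V = (11/9, 7/9)
4. P is where the line through Q parallel to HA meets line AM ⇒ P = (7/18, 1/9)
5. J is the midpoint of AP ⇒ J = (35/36, 5/18)
6. B is the centroid of triangle LJH ⇒ B = (71/108, 23/54)
2·[QAH] = -1/3, 2·[BJV] = 7/36
[QAH]:[BJV] = -1/3:7/36 = -12/7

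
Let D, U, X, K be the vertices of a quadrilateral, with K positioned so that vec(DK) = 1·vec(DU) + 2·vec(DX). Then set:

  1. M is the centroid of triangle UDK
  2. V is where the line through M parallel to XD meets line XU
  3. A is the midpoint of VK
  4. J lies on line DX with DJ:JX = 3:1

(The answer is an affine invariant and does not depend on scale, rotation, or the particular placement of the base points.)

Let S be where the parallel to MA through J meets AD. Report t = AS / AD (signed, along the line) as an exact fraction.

t = 25/16

Work in coordinates with D = (0, 0), U = (1, 0), X = (0, 1), K = (1, 2).
1. M is the centroid of triangle UDK ⇒ M = (2/3, 2/3)
2. V is where the line through M parallel to XD meets line XU ⇒ V = (2/3, 1/3)
3. A is the midpoint of VK ⇒ A = (5/6, 7/6)
4. J lies on line DX with DJ:JX = 3:1 ⇒ J = (0, 3/4)
through J parallel to MA: direction (1/6, 1/2); meets AD at S = (-15/32, -21/32)
S = A + t·(D−A) with t = 25/16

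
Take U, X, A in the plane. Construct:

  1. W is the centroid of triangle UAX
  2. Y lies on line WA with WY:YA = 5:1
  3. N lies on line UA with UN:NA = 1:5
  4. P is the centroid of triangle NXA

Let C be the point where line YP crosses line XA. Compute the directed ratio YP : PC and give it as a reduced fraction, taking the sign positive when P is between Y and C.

Choose coordinates U = (0, 0), X = (1, 0), A = (0, 1).
1. W is the centroid of triangle UAX ⇒ W = (1/3, 1/3)
2. Y lies on line WA with WY:YA = 5:1 ⇒ Y = (1/18, 8/9)
3. N lies on line UA with UN:NA = 1:5 ⇒ N = (0, 1/6)
4. P is the centroid of triangle NXA ⇒ P = (1/3, 7/18)
line YP meets XA at C = (-1/72, 73/72)
P = Y + t·(C−Y) with t = -4, so YP:PC = -4:5

YP:PC = -4/5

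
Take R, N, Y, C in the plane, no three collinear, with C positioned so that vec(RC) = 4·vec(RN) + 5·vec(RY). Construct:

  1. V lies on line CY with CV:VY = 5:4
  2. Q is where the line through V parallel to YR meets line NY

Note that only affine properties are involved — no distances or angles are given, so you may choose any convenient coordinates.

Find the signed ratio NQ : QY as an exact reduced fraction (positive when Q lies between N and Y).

Set R = (0, 0), N = (1, 0), Y = (0, 1), C = (4, 5); any affine frame gives the same invariant.
1. V lies on line CY with CV:VY = 5:4 ⇒ V = (16/9, 25/9)
2. Q is where the line through V parallel to YR meets line NY ⇒ Q = (16/9, -7/9)
Q = N + t·(Y−N) with t = -7/9, so NQ:QY = t:(1−t) = -7/9:16/9

NQ:QY = -7/16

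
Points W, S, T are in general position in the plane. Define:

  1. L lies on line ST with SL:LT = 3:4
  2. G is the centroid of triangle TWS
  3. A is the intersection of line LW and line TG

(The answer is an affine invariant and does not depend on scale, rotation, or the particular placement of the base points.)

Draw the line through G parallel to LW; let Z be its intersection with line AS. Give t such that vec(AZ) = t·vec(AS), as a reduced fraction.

t = -1/9

Work in coordinates with W = (0, 0), S = (1, 0), T = (0, 1).
1. L lies on line ST with SL:LT = 3:4 ⇒ L = (4/7, 3/7)
2. G is the centroid of triangle TWS ⇒ G = (1/3, 1/3)
3. A is the intersection of line LW and line TG ⇒ A = (4/11, 3/11)
through G parallel to LW: direction (-4/7, -3/7); meets AS at Z = (29/99, 10/33)
Z = A + t·(S−A) with t = -1/9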